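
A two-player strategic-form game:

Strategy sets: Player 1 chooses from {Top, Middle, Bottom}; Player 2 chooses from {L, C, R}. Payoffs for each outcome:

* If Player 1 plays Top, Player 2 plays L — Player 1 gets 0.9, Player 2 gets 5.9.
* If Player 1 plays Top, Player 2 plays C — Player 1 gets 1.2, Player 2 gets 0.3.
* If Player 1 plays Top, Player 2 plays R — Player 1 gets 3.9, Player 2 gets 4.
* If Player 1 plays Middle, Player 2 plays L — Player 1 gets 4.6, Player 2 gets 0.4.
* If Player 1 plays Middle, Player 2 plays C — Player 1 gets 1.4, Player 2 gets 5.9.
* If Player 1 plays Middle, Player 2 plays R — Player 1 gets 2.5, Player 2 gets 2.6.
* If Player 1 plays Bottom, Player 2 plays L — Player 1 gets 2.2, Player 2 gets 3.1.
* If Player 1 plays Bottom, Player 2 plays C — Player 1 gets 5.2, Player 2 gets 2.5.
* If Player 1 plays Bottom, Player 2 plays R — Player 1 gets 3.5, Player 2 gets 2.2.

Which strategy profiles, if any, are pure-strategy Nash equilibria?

This game has no pure Nash equilibrium.

Player 1 against L: payoffs 0.9, 4.6, 2.2 → best response Middle.
Player 1 against C: payoffs 1.2, 1.4, 5.2 → best response Bottom.
Player 1 against R: payoffs 3.9, 2.5, 3.5 → best response Top.
Player 2 against Top: payoffs 5.9, 0.3, 4 → best response L.
Player 2 against Middle: payoffs 0.4, 5.9, 2.6 → best response C.
Player 2 against Bottom: payoffs 3.1, 2.5, 2.2 → best response L.
No profile is a mutual best response for all players.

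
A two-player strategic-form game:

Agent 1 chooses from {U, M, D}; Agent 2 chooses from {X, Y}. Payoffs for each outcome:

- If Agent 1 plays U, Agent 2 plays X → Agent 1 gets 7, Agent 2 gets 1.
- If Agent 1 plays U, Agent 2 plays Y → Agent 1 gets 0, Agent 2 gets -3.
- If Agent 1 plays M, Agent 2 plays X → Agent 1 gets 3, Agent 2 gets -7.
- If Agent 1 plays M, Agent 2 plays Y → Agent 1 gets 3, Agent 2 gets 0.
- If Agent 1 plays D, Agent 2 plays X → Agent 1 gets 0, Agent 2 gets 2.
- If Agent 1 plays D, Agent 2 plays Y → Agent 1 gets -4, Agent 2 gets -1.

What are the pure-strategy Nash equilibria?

(U, X): Agent 1 gets 7, best alternative 3; Agent 2 gets 1, best alternative -3. No profitable deviation — NE.
(U, Y): Agent 1 can switch to M (0 → 3). Not NE.
(M, X): Agent 1 can switch to U (3 → 7). Not NE.
(M, Y): Agent 1 gets 3, best alternative 0; Agent 2 gets 0, best alternative -7. No profitable deviation — NE.
(D, X): Agent 1 can switch to U (0 → 7). Not NE.
(D, Y): Agent 1 can switch to U (-4 → 0). Not NE.

Pure-strategy Nash equilibria: (U, X), (M, Y)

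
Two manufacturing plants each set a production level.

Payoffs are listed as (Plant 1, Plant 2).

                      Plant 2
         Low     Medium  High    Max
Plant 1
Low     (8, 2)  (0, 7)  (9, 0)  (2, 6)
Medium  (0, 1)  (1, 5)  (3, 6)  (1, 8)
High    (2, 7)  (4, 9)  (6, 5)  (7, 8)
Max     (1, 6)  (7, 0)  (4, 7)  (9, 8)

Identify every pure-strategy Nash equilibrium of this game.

For each strategy profile, look for a profitable unilateral deviation.
(Low, Low): Plant 2 can switch to Medium (2 → 7). Not NE.
(Low, Medium): Plant 1 can switch to Medium (0 → 1). Not NE.
(Low, High): Plant 2 can switch to Low (0 → 2). Not NE.
(Low, Max): Plant 1 can switch to High (2 → 7). Not NE.
(Medium, Low): Plant 1 can switch to Low (0 → 8). Not NE.
(Medium, Medium): Plant 1 can switch to High (1 → 4). Not NE.
(Medium, High): Plant 1 can switch to Low (3 → 9). Not NE.
(Medium, Max): Plant 1 can switch to Low (1 → 2). Not NE.
(High, Low): Plant 1 can switch to Low (2 → 8). Not NE.
(High, Medium): Plant 1 can switch to Max (4 → 7). Not NE.
(Max, Max): Plant 1 gets 9, best alternative 7; Plant 2 gets 8, best alternative 7. No profitable deviation — NE.
(The remaining 5 profiles each have a profitable deviation by the same check.)

The unique pure-strategy Nash equilibrium is (Max, Max).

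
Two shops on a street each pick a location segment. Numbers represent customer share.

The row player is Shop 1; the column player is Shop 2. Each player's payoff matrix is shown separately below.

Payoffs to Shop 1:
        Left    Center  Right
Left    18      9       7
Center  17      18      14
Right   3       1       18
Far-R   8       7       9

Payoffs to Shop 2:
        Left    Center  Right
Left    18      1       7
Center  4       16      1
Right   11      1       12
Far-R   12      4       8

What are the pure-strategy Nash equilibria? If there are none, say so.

Pure-strategy Nash equilibria: (Left, Left), (Center, Center), (Right, Right)

Shop 1 against Left: payoffs 18, 17, 3, 8 → best response Left.
Shop 1 against Center: payoffs 9, 18, 1, 7 → best response Center.
Shop 1 against Right: payoffs 7, 14, 18, 9 → best response Right.
Shop 2 against Left: payoffs 18, 1, 7 → best response Left.
Shop 2 against Center: payoffs 4, 16, 1 → best response Center.
Shop 2 against Right: payoffs 11, 1, 12 → best response Right.
Shop 2 against Far-R: payoffs 12, 4, 8 → best response Left.
Mutual best responses: (Left, Left); (Center, Center); (Right, Right).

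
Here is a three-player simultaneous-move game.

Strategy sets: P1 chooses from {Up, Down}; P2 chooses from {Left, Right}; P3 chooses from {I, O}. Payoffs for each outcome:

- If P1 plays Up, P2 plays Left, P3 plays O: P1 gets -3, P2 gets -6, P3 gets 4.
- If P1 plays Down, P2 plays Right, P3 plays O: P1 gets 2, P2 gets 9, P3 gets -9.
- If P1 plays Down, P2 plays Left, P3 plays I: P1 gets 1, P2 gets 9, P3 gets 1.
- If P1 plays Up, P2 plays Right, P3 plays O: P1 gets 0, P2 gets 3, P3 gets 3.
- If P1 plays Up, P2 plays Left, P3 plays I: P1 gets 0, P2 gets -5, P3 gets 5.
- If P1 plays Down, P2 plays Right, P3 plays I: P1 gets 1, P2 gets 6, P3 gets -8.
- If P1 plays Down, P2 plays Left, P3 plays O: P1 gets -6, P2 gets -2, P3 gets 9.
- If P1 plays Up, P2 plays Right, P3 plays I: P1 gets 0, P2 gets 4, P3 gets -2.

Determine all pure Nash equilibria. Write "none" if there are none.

For each player, find the best response to each opponent profile; mutual best responses are the pure NE.
P1 against (Left, I): payoffs 0, 1 → best response Down.
P1 against (Left, O): payoffs -3, -6 → best response Up.
P1 against (Right, I): payoffs 0, 1 → best response Down.
P1 against (Right, O): payoffs 0, 2 → best response Down.
P2 against (Up, I): payoffs -5, 4 → best response Right.
P2 against (Up, O): payoffs -6, 3 → best response Right.
P2 against (Down, I): payoffs 9, 6 → best response Left.
P2 against (Down, O): payoffs -2, 9 → best response Right.
P3 against (Up, Left): payoffs 5, 4 → best response I.
P3 against (Up, Right): payoffs -2, 3 → best response O.
P3 against (Down, Left): payoffs 1, 9 → best response O.
P3 against (Down, Right): payoffs -8, -9 → best response I.
No profile is a mutual best response for all players.

No pure-strategy Nash equilibrium.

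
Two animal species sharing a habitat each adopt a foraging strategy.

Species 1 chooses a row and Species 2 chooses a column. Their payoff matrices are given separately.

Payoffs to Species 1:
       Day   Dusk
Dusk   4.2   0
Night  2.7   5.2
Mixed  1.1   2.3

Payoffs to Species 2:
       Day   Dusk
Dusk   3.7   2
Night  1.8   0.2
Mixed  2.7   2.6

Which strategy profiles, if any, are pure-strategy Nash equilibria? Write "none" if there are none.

Pure NE: (Dusk, Day)

Species 1 against Day: payoffs 4.2, 2.7, 1.1 → best response Dusk.
Species 1 against Dusk: payoffs 0, 5.2, 2.3 → best response Night.
Species 2 against Dusk: payoffs 3.7, 2 → best response Day.
Species 2 against Night: payoffs 1.8, 0.2 → best response Day.
Species 2 against Mixed: payoffs 2.7, 2.6 → best response Day.
Mutual best responses: (Dusk, Day).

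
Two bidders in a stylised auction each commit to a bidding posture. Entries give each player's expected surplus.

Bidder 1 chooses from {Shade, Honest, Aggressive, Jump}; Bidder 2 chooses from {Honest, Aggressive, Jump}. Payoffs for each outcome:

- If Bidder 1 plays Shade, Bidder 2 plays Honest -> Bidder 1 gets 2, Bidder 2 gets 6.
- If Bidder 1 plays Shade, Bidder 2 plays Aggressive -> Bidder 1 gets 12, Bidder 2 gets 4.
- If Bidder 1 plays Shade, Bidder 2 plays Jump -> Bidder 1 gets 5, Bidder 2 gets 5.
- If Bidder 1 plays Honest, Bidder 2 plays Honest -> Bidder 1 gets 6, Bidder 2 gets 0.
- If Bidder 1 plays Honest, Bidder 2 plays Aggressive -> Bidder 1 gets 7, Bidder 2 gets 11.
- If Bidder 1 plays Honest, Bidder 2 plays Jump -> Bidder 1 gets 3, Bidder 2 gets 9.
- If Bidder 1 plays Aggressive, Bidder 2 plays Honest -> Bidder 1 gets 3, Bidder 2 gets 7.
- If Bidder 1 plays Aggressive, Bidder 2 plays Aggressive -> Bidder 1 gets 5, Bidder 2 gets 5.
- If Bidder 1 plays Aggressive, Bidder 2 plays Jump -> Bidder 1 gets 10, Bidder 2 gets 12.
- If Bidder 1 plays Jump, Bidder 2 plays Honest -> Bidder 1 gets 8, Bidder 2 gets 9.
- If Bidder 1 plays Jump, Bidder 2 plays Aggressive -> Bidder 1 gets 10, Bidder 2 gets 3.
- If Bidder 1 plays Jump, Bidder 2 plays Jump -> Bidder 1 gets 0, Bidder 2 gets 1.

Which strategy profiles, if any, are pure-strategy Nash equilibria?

(Shade, Honest): Bidder 1 can switch to Honest (2 → 6). Not NE.
(Shade, Aggressive): Bidder 2 can switch to Honest (4 → 6). Not NE.
(Shade, Jump): Bidder 1 can switch to Aggressive (5 → 10). Not NE.
(Honest, Honest): Bidder 1 can switch to Jump (6 → 8). Not NE.
(Honest, Aggressive): Bidder 1 can switch to Shade (7 → 12). Not NE.
(Honest, Jump): Bidder 1 can switch to Shade (3 → 5). Not NE.
(Aggressive, Honest): Bidder 1 can switch to Honest (3 → 6). Not NE.
(Aggressive, Aggressive): Bidder 1 can switch to Shade (5 → 12). Not NE.
(Aggressive, Jump): Bidder 1 gets 10, best alternative 5; Bidder 2 gets 12, best alternative 7. No profitable deviation — NE.
(Jump, Honest): Bidder 1 gets 8, best alternative 6; Bidder 2 gets 9, best alternative 3. No profitable deviation — NE.
(The remaining 2 profiles each have a profitable deviation by the same check.)

The pure Nash equilibria are (Aggressive, Jump) and (Jump, Honest).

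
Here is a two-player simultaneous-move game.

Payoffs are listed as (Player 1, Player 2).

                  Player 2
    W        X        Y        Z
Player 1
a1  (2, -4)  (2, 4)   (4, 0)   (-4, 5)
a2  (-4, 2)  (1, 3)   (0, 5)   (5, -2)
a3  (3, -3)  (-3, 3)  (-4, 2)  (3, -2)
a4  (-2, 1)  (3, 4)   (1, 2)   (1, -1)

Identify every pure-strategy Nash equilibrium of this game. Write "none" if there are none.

(a4, X)

Player 1 against W: payoffs 2, -4, 3, -2 → best response a3.
Player 1 against X: payoffs 2, 1, -3, 3 → best response a4.
Player 1 against Y: payoffs 4, 0, -4, 1 → best response a1.
Player 1 against Z: payoffs -4, 5, 3, 1 → best response a2.
Player 2 against a1: payoffs -4, 4, 0, 5 → best response Z.
Player 2 against a2: payoffs 2, 3, 5, -2 → best response Y.
Player 2 against a3: payoffs -3, 3, 2, -2 → best response X.
Player 2 against a4: payoffs 1, 4, 2, -1 → best response X.
Mutual best responses: (a4, X).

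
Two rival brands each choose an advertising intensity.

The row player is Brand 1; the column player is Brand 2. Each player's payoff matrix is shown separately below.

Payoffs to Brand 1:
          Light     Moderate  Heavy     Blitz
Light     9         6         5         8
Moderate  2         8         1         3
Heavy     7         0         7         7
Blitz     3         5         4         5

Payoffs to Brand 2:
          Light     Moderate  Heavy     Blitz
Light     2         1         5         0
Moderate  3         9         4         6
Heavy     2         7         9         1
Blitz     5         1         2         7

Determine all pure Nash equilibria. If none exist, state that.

The pure Nash equilibria are (Moderate, Moderate), (Heavy, Heavy).

Brand 1 against Light: payoffs 9, 2, 7, 3 → best response Light.
Brand 1 against Moderate: payoffs 6, 8, 0, 5 → best response Moderate.
Brand 1 against Heavy: payoffs 5, 1, 7, 4 → best response Heavy.
Brand 1 against Blitz: payoffs 8, 3, 7, 5 → best response Light.
Brand 2 against Light: payoffs 2, 1, 5, 0 → best response Heavy.
Brand 2 against Moderate: payoffs 3, 9, 4, 6 → best response Moderate.
Brand 2 against Heavy: payoffs 2, 7, 9, 1 → best response Heavy.
Brand 2 against Blitz: payoffs 5, 1, 2, 7 → best response Blitz.
Mutual best responses: (Moderate, Moderate); (Heavy, Heavy).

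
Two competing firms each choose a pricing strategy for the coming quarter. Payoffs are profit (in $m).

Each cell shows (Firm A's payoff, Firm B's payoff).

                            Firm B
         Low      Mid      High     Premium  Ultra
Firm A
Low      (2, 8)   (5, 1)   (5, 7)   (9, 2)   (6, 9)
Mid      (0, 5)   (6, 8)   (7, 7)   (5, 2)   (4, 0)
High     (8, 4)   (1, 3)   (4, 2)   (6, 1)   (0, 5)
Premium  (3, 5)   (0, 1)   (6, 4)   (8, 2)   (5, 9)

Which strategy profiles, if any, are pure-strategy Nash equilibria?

Firm A against Low: payoffs 2, 0, 8, 3 → best response High.
Firm A against Mid: payoffs 5, 6, 1, 0 → best response Mid.
Firm A against High: payoffs 5, 7, 4, 6 → best response Mid.
Firm A against Premium: payoffs 9, 5, 6, 8 → best response Low.
Firm A against Ultra: payoffs 6, 4, 0, 5 → best response Low.
Firm B against Low: payoffs 8, 1, 7, 2, 9 → best response Ultra.
Firm B against Mid: payoffs 5, 8, 7, 2, 0 → best response Mid.
Firm B against High: payoffs 4, 3, 2, 1, 5 → best response Ultra.
Firm B against Premium: payoffs 5, 1, 4, 2, 9 → best response Ultra.
Mutual best responses: (Low, Ultra); (Mid, Mid).

The pure Nash equilibria are (Low, Ultra); (Mid, Mid).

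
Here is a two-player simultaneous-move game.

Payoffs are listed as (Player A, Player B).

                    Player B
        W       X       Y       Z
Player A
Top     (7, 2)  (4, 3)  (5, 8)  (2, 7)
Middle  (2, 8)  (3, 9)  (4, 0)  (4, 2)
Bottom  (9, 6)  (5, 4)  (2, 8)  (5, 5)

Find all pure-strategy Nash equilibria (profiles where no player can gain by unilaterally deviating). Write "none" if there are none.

(Top, Y)

(Top, W): Player A can switch to Bottom (7 → 9). Not NE.
(Top, X): Player A can switch to Bottom (4 → 5). Not NE.
(Top, Y): Player A gets 5, best alternative 4; Player B gets 8, best alternative 7. No profitable deviation — NE.
(Top, Z): Player A can switch to Middle (2 → 4). Not NE.
(Middle, W): Player A can switch to Top (2 → 7). Not NE.
(Middle, X): Player A can switch to Top (3 → 4). Not NE.
(Middle, Y): Player A can switch to Top (4 → 5). Not NE.
(Middle, Z): Player A can switch to Bottom (4 → 5). Not NE.
(Bottom, W): Player B can switch to Y (6 → 8). Not NE.
(The remaining 3 profiles each have a profitable deviation by the same check.)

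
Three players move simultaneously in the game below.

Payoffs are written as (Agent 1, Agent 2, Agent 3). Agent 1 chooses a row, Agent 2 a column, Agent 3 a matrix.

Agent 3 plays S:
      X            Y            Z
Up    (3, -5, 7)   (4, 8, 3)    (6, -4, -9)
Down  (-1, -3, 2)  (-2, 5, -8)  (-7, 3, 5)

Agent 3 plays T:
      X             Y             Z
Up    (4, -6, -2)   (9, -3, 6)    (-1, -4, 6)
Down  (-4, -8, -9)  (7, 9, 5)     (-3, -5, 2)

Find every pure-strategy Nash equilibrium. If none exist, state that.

Pure NE: (Up, Y, T)

(Up, X, S): Agent 2 can switch to Y (-5 → 8). Not NE.
(Up, X, T): Agent 2 can switch to Y (-6 → -3). Not NE.
(Up, Y, S): Agent 3 can switch to T (3 → 6). Not NE.
(Up, Y, T): Agent 1 gets 9, best alternative 7; Agent 2 gets -3, best alternative -4; Agent 3 gets 6, best alternative 3. No profitable deviation — NE.
(Up, Z, S): Agent 2 can switch to Y (-4 → 8). Not NE.
(Up, Z, T): Agent 2 can switch to Y (-4 → -3). Not NE.
(Down, X, S): Agent 1 can switch to Up (-1 → 3). Not NE.
(Down, X, T): Agent 1 can switch to Up (-4 → 4). Not NE.
(Down, Y, S): Agent 1 can switch to Up (-2 → 4). Not NE.
(Down, Y, T): Agent 1 can switch to Up (7 → 9). Not NE.
(Down, Z, S): Agent 1 can switch to Up (-7 → 6). Not NE.
(The remaining 1 profile has a profitable deviation by the same check.)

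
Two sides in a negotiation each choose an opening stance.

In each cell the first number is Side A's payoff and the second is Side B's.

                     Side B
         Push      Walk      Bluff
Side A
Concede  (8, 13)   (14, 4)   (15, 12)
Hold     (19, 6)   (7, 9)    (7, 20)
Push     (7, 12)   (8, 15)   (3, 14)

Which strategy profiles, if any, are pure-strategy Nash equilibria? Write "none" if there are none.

There is no pure-strategy Nash equilibrium.

Side A against Push: payoffs 8, 19, 7 → best response Hold.
Side A against Walk: payoffs 14, 7, 8 → best response Concede.
Side A against Bluff: payoffs 15, 7, 3 → best response Concede.
Side B against Concede: payoffs 13, 4, 12 → best response Push.
Side B against Hold: payoffs 6, 9, 20 → best response Bluff.
Side B against Push: payoffs 12, 15, 14 → best response Walk.
No profile is a mutual best response for all players.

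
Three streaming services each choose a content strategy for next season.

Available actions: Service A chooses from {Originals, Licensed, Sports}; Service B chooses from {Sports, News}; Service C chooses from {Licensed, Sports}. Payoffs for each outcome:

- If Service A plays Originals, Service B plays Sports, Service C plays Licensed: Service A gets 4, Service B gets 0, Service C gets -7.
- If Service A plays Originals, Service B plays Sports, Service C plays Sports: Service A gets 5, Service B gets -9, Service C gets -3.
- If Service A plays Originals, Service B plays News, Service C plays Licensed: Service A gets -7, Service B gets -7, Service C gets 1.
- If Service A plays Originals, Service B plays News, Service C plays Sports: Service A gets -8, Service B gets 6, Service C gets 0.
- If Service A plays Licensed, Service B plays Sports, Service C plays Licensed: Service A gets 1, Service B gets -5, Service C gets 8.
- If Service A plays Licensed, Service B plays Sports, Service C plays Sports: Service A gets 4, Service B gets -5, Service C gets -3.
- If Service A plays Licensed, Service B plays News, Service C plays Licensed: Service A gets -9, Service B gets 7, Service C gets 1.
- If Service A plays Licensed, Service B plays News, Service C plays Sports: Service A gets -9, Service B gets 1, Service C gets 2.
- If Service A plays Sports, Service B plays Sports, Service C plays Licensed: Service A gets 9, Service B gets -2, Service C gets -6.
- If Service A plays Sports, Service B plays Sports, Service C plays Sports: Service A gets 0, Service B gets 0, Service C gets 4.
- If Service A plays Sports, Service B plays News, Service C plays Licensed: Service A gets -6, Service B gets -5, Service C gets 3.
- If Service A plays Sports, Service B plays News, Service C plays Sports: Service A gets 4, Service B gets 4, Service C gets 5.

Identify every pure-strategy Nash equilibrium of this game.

(Originals, Sports, Licensed): Service A can switch to Sports (4 → 9). Not NE.
(Originals, Sports, Sports): Service B can switch to News (-9 → 6). Not NE.
(Originals, News, Licensed): Service A can switch to Sports (-7 → -6). Not NE.
(Originals, News, Sports): Service A can switch to Sports (-8 → 4). Not NE.
(Licensed, Sports, Licensed): Service A can switch to Originals (1 → 4). Not NE.
(Licensed, Sports, Sports): Service A can switch to Originals (4 → 5). Not NE.
(Licensed, News, Licensed): Service A can switch to Originals (-9 → -7). Not NE.
(Licensed, News, Sports): Service A can switch to Originals (-9 → -8). Not NE.
(Sports, Sports, Licensed): Service C can switch to Sports (-6 → 4). Not NE.
(Sports, Sports, Sports): Service A can switch to Originals (0 → 5). Not NE.
(Sports, News, Sports): Service A gets 4, best alternative -8; Service B gets 4, best alternative 0; Service C gets 5, best alternative 3. No profitable deviation — NE.
(The remaining 1 profile has a profitable deviation by the same check.)

Pure NE: (Sports, News, Sports)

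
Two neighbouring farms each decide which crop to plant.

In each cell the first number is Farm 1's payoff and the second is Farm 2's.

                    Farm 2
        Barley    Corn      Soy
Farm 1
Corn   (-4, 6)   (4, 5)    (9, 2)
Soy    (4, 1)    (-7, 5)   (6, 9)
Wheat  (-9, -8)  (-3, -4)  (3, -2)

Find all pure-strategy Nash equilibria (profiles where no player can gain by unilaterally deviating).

For each player, find the best response to each opponent profile; mutual best responses are the pure NE.
Farm 1 against Barley: payoffs -4, 4, -9 → best response Soy.
Farm 1 against Corn: payoffs 4, -7, -3 → best response Corn.
Farm 1 against Soy: payoffs 9, 6, 3 → best response Corn.
Farm 2 against Corn: payoffs 6, 5, 2 → best response Barley.
Farm 2 against Soy: payoffs 1, 5, 9 → best response Soy.
Farm 2 against Wheat: payoffs -8, -4, -2 → best response Soy.
No profile is a mutual best response for all players.

This game has no pure Nash equilibrium.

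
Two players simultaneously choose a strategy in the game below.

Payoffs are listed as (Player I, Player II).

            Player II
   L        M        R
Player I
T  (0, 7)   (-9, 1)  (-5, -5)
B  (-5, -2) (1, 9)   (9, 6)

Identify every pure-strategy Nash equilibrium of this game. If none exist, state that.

For each strategy profile, look for a profitable unilateral deviation.
(T, L): Player I gets 0, best alternative -5; Player II gets 7, best alternative 1. No profitable deviation — NE.
(T, M): Player I can switch to B (-9 → 1). Not NE.
(T, R): Player I can switch to B (-5 → 9). Not NE.
(B, L): Player I can switch to T (-5 → 0). Not NE.
(B, M): Player I gets 1, best alternative -9; Player II gets 9, best alternative 6. No profitable deviation — NE.
(B, R): Player II can switch to M (6 → 9). Not NE.

Pure-strategy Nash equilibria: (T, L); (B, M)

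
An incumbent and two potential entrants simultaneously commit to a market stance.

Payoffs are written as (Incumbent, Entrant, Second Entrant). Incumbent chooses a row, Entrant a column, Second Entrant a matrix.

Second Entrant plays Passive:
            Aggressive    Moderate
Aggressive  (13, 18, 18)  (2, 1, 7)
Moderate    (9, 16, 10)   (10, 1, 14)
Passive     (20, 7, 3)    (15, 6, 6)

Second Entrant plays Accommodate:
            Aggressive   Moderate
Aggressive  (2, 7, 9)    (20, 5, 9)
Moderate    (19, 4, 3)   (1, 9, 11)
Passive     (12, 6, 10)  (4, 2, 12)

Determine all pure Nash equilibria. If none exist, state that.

(Aggressive, Aggressive, Passive): Incumbent can switch to Passive (13 → 20). Not NE.
(Aggressive, Aggressive, Accommodate): Incumbent can switch to Moderate (2 → 19). Not NE.
(Aggressive, Moderate, Passive): Incumbent can switch to Moderate (2 → 10). Not NE.
(Aggressive, Moderate, Accommodate): Entrant can switch to Aggressive (5 → 7). Not NE.
(Moderate, Aggressive, Passive): Incumbent can switch to Aggressive (9 → 13). Not NE.
(Moderate, Aggressive, Accommodate): Entrant can switch to Moderate (4 → 9). Not NE.
(Moderate, Moderate, Passive): Incumbent can switch to Passive (10 → 15). Not NE.
(Moderate, Moderate, Accommodate): Incumbent can switch to Aggressive (1 → 20). Not NE.
(Passive, Aggressive, Passive): Second Entrant can switch to Accommodate (3 → 10). Not NE.
(Passive, Aggressive, Accommodate): Incumbent can switch to Moderate (12 → 19). Not NE.
(Passive, Moderate, Passive): Entrant can switch to Aggressive (6 → 7). Not NE.
(Passive, Moderate, Accommodate): Incumbent can switch to Aggressive (4 → 20). Not NE.

This game has no pure Nash equilibrium.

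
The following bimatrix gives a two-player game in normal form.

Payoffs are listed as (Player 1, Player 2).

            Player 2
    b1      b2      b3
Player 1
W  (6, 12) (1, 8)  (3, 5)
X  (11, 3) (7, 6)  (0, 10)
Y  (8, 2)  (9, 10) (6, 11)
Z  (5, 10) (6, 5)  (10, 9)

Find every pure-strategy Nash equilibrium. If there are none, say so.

For each strategy profile, look for a profitable unilateral deviation.
(W, b1): Player 1 can switch to X (6 → 11). Not NE.
(W, b2): Player 1 can switch to X (1 → 7). Not NE.
(W, b3): Player 1 can switch to Y (3 → 6). Not NE.
(X, b1): Player 2 can switch to b2 (3 → 6). Not NE.
(X, b2): Player 1 can switch to Y (7 → 9). Not NE.
(X, b3): Player 1 can switch to W (0 → 3). Not NE.
(Y, b1): Player 1 can switch to X (8 → 11). Not NE.
(Y, b2): Player 2 can switch to b3 (10 → 11). Not NE.
(Y, b3): Player 1 can switch to Z (6 → 10). Not NE.
(Z, b1): Player 1 can switch to W (5 → 6). Not NE.
(Z, b2): Player 1 can switch to X (6 → 7). Not NE.
(Z, b3): Player 2 can switch to b1 (9 → 10). Not NE.

No pure-strategy Nash equilibrium.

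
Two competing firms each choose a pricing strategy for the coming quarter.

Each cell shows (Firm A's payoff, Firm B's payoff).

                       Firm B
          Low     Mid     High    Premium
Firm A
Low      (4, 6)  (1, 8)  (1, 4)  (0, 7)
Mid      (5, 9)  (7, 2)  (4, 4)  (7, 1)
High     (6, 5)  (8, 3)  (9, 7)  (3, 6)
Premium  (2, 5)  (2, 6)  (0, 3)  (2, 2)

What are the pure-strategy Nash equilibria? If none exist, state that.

For each player, find the best response to each opponent profile; mutual best responses are the pure NE.
Firm A against Low: payoffs 4, 5, 6, 2 → best response High.
Firm A against Mid: payoffs 1, 7, 8, 2 → best response High.
Firm A against High: payoffs 1, 4, 9, 0 → best response High.
Firm A against Premium: payoffs 0, 7, 3, 2 → best response Mid.
Firm B against Low: payoffs 6, 8, 4, 7 → best response Mid.
Firm B against Mid: payoffs 9, 2, 4, 1 → best response Low.
Firm B against High: payoffs 5, 3, 7, 6 → best response High.
Firm B against Premium: payoffs 5, 6, 3, 2 → best response Mid.
Mutual best responses: (High, High).

(High, High)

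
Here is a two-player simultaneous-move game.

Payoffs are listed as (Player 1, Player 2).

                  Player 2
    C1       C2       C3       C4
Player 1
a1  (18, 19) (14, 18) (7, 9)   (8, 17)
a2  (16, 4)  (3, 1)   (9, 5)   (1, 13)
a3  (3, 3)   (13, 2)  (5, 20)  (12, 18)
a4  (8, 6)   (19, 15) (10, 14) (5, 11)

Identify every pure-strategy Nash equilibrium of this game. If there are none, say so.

The pure Nash equilibria are (a1, C1) and (a4, C2).

(a1, C1): Player 1 gets 18, best alternative 16; Player 2 gets 19, best alternative 18. No profitable deviation — NE.
(a1, C2): Player 1 can switch to a4 (14 → 19). Not NE.
(a1, C3): Player 1 can switch to a2 (7 → 9). Not NE.
(a1, C4): Player 1 can switch to a3 (8 → 12). Not NE.
(a2, C1): Player 1 can switch to a1 (16 → 18). Not NE.
(a2, C2): Player 1 can switch to a1 (3 → 14). Not NE.
(a2, C3): Player 1 can switch to a4 (9 → 10). Not NE.
(a2, C4): Player 1 can switch to a1 (1 → 8). Not NE.
(a3, C1): Player 1 can switch to a1 (3 → 18). Not NE.
(a4, C2): Player 1 gets 19, best alternative 14; Player 2 gets 15, best alternative 14. No profitable deviation — NE.
(The remaining 6 profiles each have a profitable deviation by the same check.)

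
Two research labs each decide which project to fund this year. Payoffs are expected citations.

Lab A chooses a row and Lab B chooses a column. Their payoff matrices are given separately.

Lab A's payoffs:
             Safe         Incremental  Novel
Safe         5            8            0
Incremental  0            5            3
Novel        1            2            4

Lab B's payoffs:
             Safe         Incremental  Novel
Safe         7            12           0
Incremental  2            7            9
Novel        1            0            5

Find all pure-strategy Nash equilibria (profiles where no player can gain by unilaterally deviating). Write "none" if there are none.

Check each profile: it is a Nash equilibrium iff no player can strictly gain by switching unilaterally.
(Safe, Safe): Lab B can switch to Incremental (7 → 12). Not NE.
(Safe, Incremental): Lab A gets 8, best alternative 5; Lab B gets 12, best alternative 7. No profitable deviation — NE.
(Safe, Novel): Lab A can switch to Incremental (0 → 3). Not NE.
(Incremental, Safe): Lab A can switch to Safe (0 → 5). Not NE.
(Incremental, Incremental): Lab A can switch to Safe (5 → 8). Not NE.
(Incremental, Novel): Lab A can switch to Novel (3 → 4). Not NE.
(Novel, Safe): Lab A can switch to Safe (1 → 5). Not NE.
(Novel, Incremental): Lab A can switch to Safe (2 → 8). Not NE.
(Novel, Novel): Lab A gets 4, best alternative 3; Lab B gets 5, best alternative 1. No profitable deviation — NE.

Pure-strategy Nash equilibria: (Safe, Incremental) and (Novel, Novel)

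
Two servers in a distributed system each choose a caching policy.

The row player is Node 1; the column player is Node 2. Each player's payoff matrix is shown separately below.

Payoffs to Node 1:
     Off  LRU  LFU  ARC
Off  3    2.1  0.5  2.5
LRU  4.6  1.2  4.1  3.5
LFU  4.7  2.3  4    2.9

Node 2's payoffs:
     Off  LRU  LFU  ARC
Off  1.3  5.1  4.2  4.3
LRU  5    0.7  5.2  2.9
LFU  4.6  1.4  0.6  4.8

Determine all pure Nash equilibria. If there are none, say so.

The unique pure-strategy Nash equilibrium is (LRU, LFU).

(Off, Off): Node 1 can switch to LRU (3 → 4.6). Not NE.
(Off, LRU): Node 1 can switch to LFU (2.1 → 2.3). Not NE.
(Off, LFU): Node 1 can switch to LRU (0.5 → 4.1). Not NE.
(Off, ARC): Node 1 can switch to LRU (2.5 → 3.5). Not NE.
(LRU, Off): Node 1 can switch to LFU (4.6 → 4.7). Not NE.
(LRU, LRU): Node 1 can switch to Off (1.2 → 2.1). Not NE.
(LRU, LFU): Node 1 gets 4.1, best alternative 4; Node 2 gets 5.2, best alternative 5. No profitable deviation — NE.
(LRU, ARC): Node 2 can switch to Off (2.9 → 5). Not NE.
(LFU, Off): Node 2 can switch to ARC (4.6 → 4.8). Not NE.
(LFU, LRU): Node 2 can switch to Off (1.4 → 4.6). Not NE.
(LFU, LFU): Node 1 can switch to LRU (4 → 4.1). Not NE.
(LFU, ARC): Node 1 can switch to LRU (2.9 → 3.5). Not NE.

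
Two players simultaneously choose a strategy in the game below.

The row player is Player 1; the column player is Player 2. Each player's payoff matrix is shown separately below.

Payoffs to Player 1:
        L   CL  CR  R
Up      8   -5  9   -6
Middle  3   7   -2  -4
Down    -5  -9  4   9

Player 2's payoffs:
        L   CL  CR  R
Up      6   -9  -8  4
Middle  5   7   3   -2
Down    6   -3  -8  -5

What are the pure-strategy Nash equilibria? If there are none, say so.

(Up, L) and (Middle, CL)

For each player, find the best response to each opponent profile; mutual best responses are the pure NE.
Player 1 against L: payoffs 8, 3, -5 → best response Up.
Player 1 against CL: payoffs -5, 7, -9 → best response Middle.
Player 1 against CR: payoffs 9, -2, 4 → best response Up.
Player 1 against R: payoffs -6, -4, 9 → best response Down.
Player 2 against Up: payoffs 6, -9, -8, 4 → best response L.
Player 2 against Middle: payoffs 5, 7, 3, -2 → best response CL.
Player 2 against Down: payoffs 6, -3, -8, -5 → best response L.
Mutual best responses: (Up, L); (Middle, CL).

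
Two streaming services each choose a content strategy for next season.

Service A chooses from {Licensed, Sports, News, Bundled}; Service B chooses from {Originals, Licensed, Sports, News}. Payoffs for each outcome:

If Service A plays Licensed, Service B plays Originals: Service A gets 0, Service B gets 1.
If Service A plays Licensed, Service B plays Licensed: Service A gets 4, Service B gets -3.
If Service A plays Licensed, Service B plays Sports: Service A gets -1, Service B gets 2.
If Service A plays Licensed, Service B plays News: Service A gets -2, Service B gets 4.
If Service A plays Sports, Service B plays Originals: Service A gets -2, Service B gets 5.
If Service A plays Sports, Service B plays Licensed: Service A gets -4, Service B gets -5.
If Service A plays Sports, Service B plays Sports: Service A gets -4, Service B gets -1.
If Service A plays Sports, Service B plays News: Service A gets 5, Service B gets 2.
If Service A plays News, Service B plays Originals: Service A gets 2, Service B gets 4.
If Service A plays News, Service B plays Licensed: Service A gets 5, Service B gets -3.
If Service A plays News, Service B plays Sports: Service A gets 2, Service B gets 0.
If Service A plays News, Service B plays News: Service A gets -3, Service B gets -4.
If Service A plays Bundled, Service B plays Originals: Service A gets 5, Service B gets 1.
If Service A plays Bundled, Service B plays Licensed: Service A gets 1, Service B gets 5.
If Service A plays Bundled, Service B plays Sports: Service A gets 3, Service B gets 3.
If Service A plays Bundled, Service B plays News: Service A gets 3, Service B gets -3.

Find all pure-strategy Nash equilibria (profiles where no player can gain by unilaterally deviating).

Check each profile: it is a Nash equilibrium iff no player can strictly gain by switching unilaterally.
(Licensed, Originals): Service A can switch to News (0 → 2). Not NE.
(Licensed, Licensed): Service A can switch to News (4 → 5). Not NE.
(Licensed, Sports): Service A can switch to News (-1 → 2). Not NE.
(Licensed, News): Service A can switch to Sports (-2 → 5). Not NE.
(Sports, Originals): Service A can switch to Licensed (-2 → 0). Not NE.
(Sports, Licensed): Service A can switch to Licensed (-4 → 4). Not NE.
(Sports, Sports): Service A can switch to Licensed (-4 → -1). Not NE.
(Sports, News): Service B can switch to Originals (2 → 5). Not NE.
(The remaining 8 profiles each have a profitable deviation by the same check.)

This game has no pure Nash equilibrium.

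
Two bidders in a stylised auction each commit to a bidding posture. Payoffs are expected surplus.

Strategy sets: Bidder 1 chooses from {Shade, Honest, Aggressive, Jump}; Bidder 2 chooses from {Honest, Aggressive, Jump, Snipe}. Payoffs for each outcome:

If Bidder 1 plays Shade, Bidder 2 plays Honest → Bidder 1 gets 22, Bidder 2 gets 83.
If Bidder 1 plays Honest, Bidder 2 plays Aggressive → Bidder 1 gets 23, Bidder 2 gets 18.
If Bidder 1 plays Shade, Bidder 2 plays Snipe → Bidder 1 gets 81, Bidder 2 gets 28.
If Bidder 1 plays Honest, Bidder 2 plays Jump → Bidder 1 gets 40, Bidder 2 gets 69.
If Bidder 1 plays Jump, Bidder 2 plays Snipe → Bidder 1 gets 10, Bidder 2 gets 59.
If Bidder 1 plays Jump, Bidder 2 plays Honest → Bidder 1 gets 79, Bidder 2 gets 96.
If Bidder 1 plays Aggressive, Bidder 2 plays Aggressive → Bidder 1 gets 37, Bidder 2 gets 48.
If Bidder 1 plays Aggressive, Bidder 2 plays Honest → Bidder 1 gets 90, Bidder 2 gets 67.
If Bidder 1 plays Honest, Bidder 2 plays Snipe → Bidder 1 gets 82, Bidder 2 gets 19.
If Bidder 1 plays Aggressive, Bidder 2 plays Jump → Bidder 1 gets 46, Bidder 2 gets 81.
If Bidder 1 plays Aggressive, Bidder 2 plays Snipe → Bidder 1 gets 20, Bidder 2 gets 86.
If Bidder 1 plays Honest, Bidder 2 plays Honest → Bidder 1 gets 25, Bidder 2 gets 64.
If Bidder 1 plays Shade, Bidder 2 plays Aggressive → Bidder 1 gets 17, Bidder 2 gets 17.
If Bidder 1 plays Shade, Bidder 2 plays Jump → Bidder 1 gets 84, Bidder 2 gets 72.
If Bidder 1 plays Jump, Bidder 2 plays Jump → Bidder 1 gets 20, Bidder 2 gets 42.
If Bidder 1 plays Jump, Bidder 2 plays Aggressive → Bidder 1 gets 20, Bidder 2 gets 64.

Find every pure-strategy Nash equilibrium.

Bidder 1 against Honest: payoffs 22, 25, 90, 79 → best response Aggressive.
Bidder 1 against Aggressive: payoffs 17, 23, 37, 20 → best response Aggressive.
Bidder 1 against Jump: payoffs 84, 40, 46, 20 → best response Shade.
Bidder 1 against Snipe: payoffs 81, 82, 20, 10 → best response Honest.
Bidder 2 against Shade: payoffs 83, 17, 72, 28 → best response Honest.
Bidder 2 against Honest: payoffs 64, 18, 69, 19 → best response Jump.
Bidder 2 against Aggressive: payoffs 67, 48, 81, 86 → best response Snipe.
Bidder 2 against Jump: payoffs 96, 64, 42, 59 → best response Honest.
No profile is a mutual best response for all players.

There is no pure-strategy Nash equilibrium.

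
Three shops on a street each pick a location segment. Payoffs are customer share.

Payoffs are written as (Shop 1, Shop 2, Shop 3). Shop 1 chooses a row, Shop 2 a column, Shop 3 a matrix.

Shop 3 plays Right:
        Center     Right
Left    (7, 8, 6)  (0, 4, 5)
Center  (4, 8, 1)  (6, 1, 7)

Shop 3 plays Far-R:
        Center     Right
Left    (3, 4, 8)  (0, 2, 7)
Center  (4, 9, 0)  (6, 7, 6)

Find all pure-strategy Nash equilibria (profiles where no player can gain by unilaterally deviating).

For each player, find the best response to each opponent profile; mutual best responses are the pure NE.
Shop 1 against (Center, Right): payoffs 7, 4 → best response Left.
Shop 1 against (Center, Far-R): payoffs 3, 4 → best response Center.
Shop 1 against (Right, Right): payoffs 0, 6 → best response Center.
Shop 1 against (Right, Far-R): payoffs 0, 6 → best response Center.
Shop 2 against (Left, Right): payoffs 8, 4 → best response Center.
Shop 2 against (Left, Far-R): payoffs 4, 2 → best response Center.
Shop 2 against (Center, Right): payoffs 8, 1 → best response Center.
Shop 2 against (Center, Far-R): payoffs 9, 7 → best response Center.
Shop 3 against (Left, Center): payoffs 6, 8 → best response Far-R.
Shop 3 against (Left, Right): payoffs 5, 7 → best response Far-R.
Shop 3 against (Center, Center): payoffs 1, 0 → best response Right.
Shop 3 against (Center, Right): payoffs 7, 6 → best response Right.
No profile is a mutual best response for all players.

This game has no pure Nash equilibrium.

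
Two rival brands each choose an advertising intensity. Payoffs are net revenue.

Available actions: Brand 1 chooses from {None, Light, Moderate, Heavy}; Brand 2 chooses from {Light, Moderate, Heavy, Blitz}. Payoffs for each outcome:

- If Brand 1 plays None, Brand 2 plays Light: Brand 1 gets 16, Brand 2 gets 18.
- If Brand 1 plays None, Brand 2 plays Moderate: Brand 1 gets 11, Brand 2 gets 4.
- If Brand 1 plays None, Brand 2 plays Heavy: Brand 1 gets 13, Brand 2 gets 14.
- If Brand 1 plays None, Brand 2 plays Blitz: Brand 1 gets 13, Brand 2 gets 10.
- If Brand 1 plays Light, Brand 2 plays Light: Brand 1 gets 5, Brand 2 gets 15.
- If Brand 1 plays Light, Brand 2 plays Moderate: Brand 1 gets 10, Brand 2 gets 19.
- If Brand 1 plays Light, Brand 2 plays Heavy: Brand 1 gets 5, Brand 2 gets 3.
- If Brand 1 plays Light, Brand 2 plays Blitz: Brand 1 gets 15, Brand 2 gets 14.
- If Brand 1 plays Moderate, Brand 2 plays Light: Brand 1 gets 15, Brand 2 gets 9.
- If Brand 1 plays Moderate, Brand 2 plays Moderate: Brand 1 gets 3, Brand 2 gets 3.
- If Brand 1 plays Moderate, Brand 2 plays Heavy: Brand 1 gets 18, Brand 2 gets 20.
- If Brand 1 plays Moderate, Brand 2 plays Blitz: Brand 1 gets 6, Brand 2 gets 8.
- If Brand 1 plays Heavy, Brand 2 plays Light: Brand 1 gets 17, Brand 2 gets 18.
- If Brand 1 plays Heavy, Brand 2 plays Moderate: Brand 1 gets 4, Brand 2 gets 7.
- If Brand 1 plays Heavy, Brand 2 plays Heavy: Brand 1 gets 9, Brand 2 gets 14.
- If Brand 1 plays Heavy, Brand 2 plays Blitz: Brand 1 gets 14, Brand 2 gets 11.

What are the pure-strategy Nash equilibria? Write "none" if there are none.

(Moderate, Heavy), (Heavy, Light)

Check each profile: it is a Nash equilibrium iff no player can strictly gain by switching unilaterally.
(None, Light): Brand 1 can switch to Heavy (16 → 17). Not NE.
(None, Moderate): Brand 2 can switch to Light (4 → 18). Not NE.
(None, Heavy): Brand 1 can switch to Moderate (13 → 18). Not NE.
(None, Blitz): Brand 1 can switch to Light (13 → 15). Not NE.
(Light, Light): Brand 1 can switch to None (5 → 16). Not NE.
(Light, Moderate): Brand 1 can switch to None (10 → 11). Not NE.
(Moderate, Heavy): Brand 1 gets 18, best alternative 13; Brand 2 gets 20, best alternative 9. No profitable deviation — NE.
(Heavy, Light): Brand 1 gets 17, best alternative 16; Brand 2 gets 18, best alternative 14. No profitable deviation — NE.
(The remaining 8 profiles each have a profitable deviation by the same check.)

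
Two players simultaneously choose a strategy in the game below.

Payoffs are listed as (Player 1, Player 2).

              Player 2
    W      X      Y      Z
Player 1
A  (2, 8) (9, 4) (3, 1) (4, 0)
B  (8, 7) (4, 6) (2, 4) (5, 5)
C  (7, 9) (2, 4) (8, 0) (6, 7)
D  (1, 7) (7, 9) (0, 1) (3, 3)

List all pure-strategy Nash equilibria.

(B, W)

(A, W): Player 1 can switch to B (2 → 8). Not NE.
(A, X): Player 2 can switch to W (4 → 8). Not NE.
(A, Y): Player 1 can switch to C (3 → 8). Not NE.
(A, Z): Player 1 can switch to B (4 → 5). Not NE.
(B, W): Player 1 gets 8, best alternative 7; Player 2 gets 7, best alternative 6. No profitable deviation — NE.
(B, X): Player 1 can switch to A (4 → 9). Not NE.
(B, Y): Player 1 can switch to A (2 → 3). Not NE.
(B, Z): Player 1 can switch to C (5 → 6). Not NE.
(C, W): Player 1 can switch to B (7 → 8). Not NE.
(C, X): Player 1 can switch to A (2 → 9). Not NE.
(C, Y): Player 2 can switch to W (0 → 9). Not NE.
(The remaining 5 profiles each have a profitable deviation by the same check.)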